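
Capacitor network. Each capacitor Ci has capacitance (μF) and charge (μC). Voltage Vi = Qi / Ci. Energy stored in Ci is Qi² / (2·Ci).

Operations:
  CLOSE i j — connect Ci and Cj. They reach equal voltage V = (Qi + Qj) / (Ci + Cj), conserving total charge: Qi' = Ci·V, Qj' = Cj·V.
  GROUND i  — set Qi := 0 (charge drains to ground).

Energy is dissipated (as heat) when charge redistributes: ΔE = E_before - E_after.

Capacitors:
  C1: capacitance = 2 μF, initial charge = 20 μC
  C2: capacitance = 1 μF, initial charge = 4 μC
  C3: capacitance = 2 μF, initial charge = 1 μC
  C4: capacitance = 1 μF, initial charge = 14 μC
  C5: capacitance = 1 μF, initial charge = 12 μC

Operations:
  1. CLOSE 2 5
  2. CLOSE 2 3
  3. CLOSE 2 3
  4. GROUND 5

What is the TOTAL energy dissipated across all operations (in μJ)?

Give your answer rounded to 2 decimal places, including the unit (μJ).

Initial: C1(2μF, Q=20μC, V=10.00V), C2(1μF, Q=4μC, V=4.00V), C3(2μF, Q=1μC, V=0.50V), C4(1μF, Q=14μC, V=14.00V), C5(1μF, Q=12μC, V=12.00V)
Op 1: CLOSE 2-5: Q_total=16.00, C_total=2.00, V=8.00; Q2=8.00, Q5=8.00; dissipated=16.000
Op 2: CLOSE 2-3: Q_total=9.00, C_total=3.00, V=3.00; Q2=3.00, Q3=6.00; dissipated=18.750
Op 3: CLOSE 2-3: Q_total=9.00, C_total=3.00, V=3.00; Q2=3.00, Q3=6.00; dissipated=0.000
Op 4: GROUND 5: Q5=0; energy lost=32.000
Total dissipated: 66.750 μJ

Answer: 66.75 μJ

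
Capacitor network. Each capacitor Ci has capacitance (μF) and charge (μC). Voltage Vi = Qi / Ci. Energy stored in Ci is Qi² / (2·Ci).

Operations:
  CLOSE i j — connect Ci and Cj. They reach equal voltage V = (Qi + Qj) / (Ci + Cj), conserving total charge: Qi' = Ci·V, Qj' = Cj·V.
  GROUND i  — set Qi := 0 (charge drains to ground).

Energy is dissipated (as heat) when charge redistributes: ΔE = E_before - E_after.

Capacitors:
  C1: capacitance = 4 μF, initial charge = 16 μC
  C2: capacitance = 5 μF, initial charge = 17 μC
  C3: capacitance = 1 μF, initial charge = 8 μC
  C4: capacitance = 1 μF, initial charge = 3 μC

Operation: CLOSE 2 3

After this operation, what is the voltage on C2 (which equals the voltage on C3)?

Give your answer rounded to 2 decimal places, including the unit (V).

Initial: C1(4μF, Q=16μC, V=4.00V), C2(5μF, Q=17μC, V=3.40V), C3(1μF, Q=8μC, V=8.00V), C4(1μF, Q=3μC, V=3.00V)
Op 1: CLOSE 2-3: Q_total=25.00, C_total=6.00, V=4.17; Q2=20.83, Q3=4.17; dissipated=8.817

Answer: 4.17 V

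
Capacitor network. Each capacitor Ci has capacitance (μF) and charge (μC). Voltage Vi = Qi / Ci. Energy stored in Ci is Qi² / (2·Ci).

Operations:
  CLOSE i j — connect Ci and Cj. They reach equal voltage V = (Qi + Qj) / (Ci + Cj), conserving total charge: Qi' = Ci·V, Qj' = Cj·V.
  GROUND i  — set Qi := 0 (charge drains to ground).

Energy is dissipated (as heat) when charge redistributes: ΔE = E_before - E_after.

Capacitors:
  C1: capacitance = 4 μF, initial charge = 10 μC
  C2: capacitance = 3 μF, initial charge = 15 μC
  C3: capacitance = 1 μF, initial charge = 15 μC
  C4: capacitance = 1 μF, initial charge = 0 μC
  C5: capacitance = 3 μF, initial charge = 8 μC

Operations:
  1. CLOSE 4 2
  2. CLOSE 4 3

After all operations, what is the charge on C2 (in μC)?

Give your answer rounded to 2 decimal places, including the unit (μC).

Answer: 11.25 μC

Derivation:
Initial: C1(4μF, Q=10μC, V=2.50V), C2(3μF, Q=15μC, V=5.00V), C3(1μF, Q=15μC, V=15.00V), C4(1μF, Q=0μC, V=0.00V), C5(3μF, Q=8μC, V=2.67V)
Op 1: CLOSE 4-2: Q_total=15.00, C_total=4.00, V=3.75; Q4=3.75, Q2=11.25; dissipated=9.375
Op 2: CLOSE 4-3: Q_total=18.75, C_total=2.00, V=9.38; Q4=9.38, Q3=9.38; dissipated=31.641
Final charges: Q1=10.00, Q2=11.25, Q3=9.38, Q4=9.38, Q5=8.00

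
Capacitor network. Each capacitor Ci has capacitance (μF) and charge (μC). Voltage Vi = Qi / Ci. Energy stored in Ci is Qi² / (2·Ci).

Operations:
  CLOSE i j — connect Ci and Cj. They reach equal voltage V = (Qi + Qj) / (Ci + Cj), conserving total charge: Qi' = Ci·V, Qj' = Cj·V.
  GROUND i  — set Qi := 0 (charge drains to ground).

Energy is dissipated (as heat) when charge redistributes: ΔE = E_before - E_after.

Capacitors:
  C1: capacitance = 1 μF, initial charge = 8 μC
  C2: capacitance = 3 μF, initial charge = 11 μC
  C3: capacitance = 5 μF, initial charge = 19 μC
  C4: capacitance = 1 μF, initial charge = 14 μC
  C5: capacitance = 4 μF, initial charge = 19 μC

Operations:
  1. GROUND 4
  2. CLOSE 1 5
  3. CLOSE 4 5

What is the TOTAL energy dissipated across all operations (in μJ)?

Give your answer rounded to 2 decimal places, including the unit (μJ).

Answer: 113.89 μJ

Derivation:
Initial: C1(1μF, Q=8μC, V=8.00V), C2(3μF, Q=11μC, V=3.67V), C3(5μF, Q=19μC, V=3.80V), C4(1μF, Q=14μC, V=14.00V), C5(4μF, Q=19μC, V=4.75V)
Op 1: GROUND 4: Q4=0; energy lost=98.000
Op 2: CLOSE 1-5: Q_total=27.00, C_total=5.00, V=5.40; Q1=5.40, Q5=21.60; dissipated=4.225
Op 3: CLOSE 4-5: Q_total=21.60, C_total=5.00, V=4.32; Q4=4.32, Q5=17.28; dissipated=11.664
Total dissipated: 113.889 μJ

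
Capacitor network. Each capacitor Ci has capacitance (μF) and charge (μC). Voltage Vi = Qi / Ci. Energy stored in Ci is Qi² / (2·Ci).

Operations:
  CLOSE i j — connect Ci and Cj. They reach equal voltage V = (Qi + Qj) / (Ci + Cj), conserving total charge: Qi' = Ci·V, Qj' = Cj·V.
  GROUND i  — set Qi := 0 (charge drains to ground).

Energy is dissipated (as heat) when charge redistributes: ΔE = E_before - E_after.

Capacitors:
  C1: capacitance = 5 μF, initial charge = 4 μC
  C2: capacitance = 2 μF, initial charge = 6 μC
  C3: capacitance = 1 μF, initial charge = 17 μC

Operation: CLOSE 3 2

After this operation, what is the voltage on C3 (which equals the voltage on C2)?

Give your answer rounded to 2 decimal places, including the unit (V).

Answer: 7.67 V

Derivation:
Initial: C1(5μF, Q=4μC, V=0.80V), C2(2μF, Q=6μC, V=3.00V), C3(1μF, Q=17μC, V=17.00V)
Op 1: CLOSE 3-2: Q_total=23.00, C_total=3.00, V=7.67; Q3=7.67, Q2=15.33; dissipated=65.333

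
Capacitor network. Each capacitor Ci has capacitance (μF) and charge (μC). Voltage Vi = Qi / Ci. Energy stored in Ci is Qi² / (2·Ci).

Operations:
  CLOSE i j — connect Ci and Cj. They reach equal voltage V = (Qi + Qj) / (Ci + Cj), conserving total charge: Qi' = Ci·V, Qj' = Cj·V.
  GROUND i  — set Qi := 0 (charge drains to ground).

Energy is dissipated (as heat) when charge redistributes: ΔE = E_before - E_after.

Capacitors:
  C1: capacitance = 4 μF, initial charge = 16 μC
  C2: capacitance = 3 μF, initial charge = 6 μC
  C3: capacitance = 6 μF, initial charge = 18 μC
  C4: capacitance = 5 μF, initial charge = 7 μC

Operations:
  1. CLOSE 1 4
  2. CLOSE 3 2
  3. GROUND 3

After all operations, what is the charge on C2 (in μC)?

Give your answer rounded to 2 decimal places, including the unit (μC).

Answer: 8.00 μC

Derivation:
Initial: C1(4μF, Q=16μC, V=4.00V), C2(3μF, Q=6μC, V=2.00V), C3(6μF, Q=18μC, V=3.00V), C4(5μF, Q=7μC, V=1.40V)
Op 1: CLOSE 1-4: Q_total=23.00, C_total=9.00, V=2.56; Q1=10.22, Q4=12.78; dissipated=7.511
Op 2: CLOSE 3-2: Q_total=24.00, C_total=9.00, V=2.67; Q3=16.00, Q2=8.00; dissipated=1.000
Op 3: GROUND 3: Q3=0; energy lost=21.333
Final charges: Q1=10.22, Q2=8.00, Q3=0.00, Q4=12.78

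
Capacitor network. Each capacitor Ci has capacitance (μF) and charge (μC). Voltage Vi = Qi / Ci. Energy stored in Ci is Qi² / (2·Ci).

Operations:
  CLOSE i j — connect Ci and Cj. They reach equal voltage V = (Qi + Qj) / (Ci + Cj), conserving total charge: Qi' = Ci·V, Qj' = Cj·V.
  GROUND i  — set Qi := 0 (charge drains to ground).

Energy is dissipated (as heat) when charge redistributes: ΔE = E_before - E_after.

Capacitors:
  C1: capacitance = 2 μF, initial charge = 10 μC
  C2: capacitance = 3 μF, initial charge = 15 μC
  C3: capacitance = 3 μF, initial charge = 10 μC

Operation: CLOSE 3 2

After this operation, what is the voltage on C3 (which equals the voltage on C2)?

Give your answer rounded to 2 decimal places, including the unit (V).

Initial: C1(2μF, Q=10μC, V=5.00V), C2(3μF, Q=15μC, V=5.00V), C3(3μF, Q=10μC, V=3.33V)
Op 1: CLOSE 3-2: Q_total=25.00, C_total=6.00, V=4.17; Q3=12.50, Q2=12.50; dissipated=2.083

Answer: 4.17 V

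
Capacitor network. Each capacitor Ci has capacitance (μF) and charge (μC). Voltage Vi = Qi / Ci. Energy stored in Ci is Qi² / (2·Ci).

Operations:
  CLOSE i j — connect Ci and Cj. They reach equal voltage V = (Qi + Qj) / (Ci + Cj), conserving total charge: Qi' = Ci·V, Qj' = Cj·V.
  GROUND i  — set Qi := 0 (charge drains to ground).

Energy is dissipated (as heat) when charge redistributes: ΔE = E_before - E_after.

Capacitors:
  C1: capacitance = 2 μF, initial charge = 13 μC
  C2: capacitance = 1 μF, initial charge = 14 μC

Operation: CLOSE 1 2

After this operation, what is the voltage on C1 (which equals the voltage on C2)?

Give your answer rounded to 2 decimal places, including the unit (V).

Answer: 9.00 V

Derivation:
Initial: C1(2μF, Q=13μC, V=6.50V), C2(1μF, Q=14μC, V=14.00V)
Op 1: CLOSE 1-2: Q_total=27.00, C_total=3.00, V=9.00; Q1=18.00, Q2=9.00; dissipated=18.750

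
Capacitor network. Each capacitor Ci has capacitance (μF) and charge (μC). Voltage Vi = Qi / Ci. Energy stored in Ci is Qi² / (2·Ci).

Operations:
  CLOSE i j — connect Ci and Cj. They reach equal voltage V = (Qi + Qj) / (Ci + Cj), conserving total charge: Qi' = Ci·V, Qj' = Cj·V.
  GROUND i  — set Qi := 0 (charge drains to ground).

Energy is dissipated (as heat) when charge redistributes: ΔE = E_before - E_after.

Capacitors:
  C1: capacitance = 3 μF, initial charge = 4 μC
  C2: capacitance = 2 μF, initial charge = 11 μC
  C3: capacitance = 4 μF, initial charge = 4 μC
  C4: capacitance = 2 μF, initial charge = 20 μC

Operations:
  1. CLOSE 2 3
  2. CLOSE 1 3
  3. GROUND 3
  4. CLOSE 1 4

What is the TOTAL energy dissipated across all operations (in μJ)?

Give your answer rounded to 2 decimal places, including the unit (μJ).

Answer: 61.07 μJ

Derivation:
Initial: C1(3μF, Q=4μC, V=1.33V), C2(2μF, Q=11μC, V=5.50V), C3(4μF, Q=4μC, V=1.00V), C4(2μF, Q=20μC, V=10.00V)
Op 1: CLOSE 2-3: Q_total=15.00, C_total=6.00, V=2.50; Q2=5.00, Q3=10.00; dissipated=13.500
Op 2: CLOSE 1-3: Q_total=14.00, C_total=7.00, V=2.00; Q1=6.00, Q3=8.00; dissipated=1.167
Op 3: GROUND 3: Q3=0; energy lost=8.000
Op 4: CLOSE 1-4: Q_total=26.00, C_total=5.00, V=5.20; Q1=15.60, Q4=10.40; dissipated=38.400
Total dissipated: 61.067 μJ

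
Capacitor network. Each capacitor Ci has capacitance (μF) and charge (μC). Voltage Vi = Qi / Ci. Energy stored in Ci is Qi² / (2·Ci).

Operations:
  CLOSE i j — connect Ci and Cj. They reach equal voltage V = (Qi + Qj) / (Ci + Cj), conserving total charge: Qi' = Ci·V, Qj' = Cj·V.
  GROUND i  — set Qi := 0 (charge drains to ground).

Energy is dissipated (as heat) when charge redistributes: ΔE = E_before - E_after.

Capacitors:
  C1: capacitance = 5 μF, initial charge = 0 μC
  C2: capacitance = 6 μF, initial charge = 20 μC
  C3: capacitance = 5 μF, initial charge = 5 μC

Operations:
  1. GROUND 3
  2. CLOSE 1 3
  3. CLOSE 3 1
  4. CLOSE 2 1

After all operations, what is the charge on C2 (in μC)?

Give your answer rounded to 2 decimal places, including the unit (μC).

Initial: C1(5μF, Q=0μC, V=0.00V), C2(6μF, Q=20μC, V=3.33V), C3(5μF, Q=5μC, V=1.00V)
Op 1: GROUND 3: Q3=0; energy lost=2.500
Op 2: CLOSE 1-3: Q_total=0.00, C_total=10.00, V=0.00; Q1=0.00, Q3=0.00; dissipated=0.000
Op 3: CLOSE 3-1: Q_total=0.00, C_total=10.00, V=0.00; Q3=0.00, Q1=0.00; dissipated=0.000
Op 4: CLOSE 2-1: Q_total=20.00, C_total=11.00, V=1.82; Q2=10.91, Q1=9.09; dissipated=15.152
Final charges: Q1=9.09, Q2=10.91, Q3=0.00

Answer: 10.91 μC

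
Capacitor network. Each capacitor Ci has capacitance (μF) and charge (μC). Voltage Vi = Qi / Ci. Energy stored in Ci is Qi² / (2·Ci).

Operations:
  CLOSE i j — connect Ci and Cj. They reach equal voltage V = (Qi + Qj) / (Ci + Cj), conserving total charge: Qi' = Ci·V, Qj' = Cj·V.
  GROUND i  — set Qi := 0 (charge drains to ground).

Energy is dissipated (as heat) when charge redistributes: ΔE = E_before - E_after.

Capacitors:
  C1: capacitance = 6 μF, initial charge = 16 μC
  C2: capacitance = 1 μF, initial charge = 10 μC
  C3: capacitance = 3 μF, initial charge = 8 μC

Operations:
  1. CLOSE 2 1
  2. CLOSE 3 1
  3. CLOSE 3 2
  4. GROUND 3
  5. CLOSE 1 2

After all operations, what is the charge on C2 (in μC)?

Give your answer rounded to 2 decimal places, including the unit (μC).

Initial: C1(6μF, Q=16μC, V=2.67V), C2(1μF, Q=10μC, V=10.00V), C3(3μF, Q=8μC, V=2.67V)
Op 1: CLOSE 2-1: Q_total=26.00, C_total=7.00, V=3.71; Q2=3.71, Q1=22.29; dissipated=23.048
Op 2: CLOSE 3-1: Q_total=30.29, C_total=9.00, V=3.37; Q3=10.10, Q1=20.19; dissipated=1.098
Op 3: CLOSE 3-2: Q_total=13.81, C_total=4.00, V=3.45; Q3=10.36, Q2=3.45; dissipated=0.046
Op 4: GROUND 3: Q3=0; energy lost=17.878
Op 5: CLOSE 1-2: Q_total=23.64, C_total=7.00, V=3.38; Q1=20.27, Q2=3.38; dissipated=0.003
Final charges: Q1=20.27, Q2=3.38, Q3=0.00

Answer: 3.38 μC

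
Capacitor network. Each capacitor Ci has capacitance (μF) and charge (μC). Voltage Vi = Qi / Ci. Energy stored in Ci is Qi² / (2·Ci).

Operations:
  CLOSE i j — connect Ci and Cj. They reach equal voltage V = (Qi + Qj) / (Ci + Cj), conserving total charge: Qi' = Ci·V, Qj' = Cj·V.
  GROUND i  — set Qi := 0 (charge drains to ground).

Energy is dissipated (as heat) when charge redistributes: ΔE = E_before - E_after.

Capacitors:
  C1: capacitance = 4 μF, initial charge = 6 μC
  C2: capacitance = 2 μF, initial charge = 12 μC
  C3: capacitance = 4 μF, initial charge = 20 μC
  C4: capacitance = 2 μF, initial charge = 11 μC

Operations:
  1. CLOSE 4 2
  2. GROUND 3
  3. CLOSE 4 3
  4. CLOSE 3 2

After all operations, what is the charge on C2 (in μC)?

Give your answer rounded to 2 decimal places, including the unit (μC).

Initial: C1(4μF, Q=6μC, V=1.50V), C2(2μF, Q=12μC, V=6.00V), C3(4μF, Q=20μC, V=5.00V), C4(2μF, Q=11μC, V=5.50V)
Op 1: CLOSE 4-2: Q_total=23.00, C_total=4.00, V=5.75; Q4=11.50, Q2=11.50; dissipated=0.125
Op 2: GROUND 3: Q3=0; energy lost=50.000
Op 3: CLOSE 4-3: Q_total=11.50, C_total=6.00, V=1.92; Q4=3.83, Q3=7.67; dissipated=22.042
Op 4: CLOSE 3-2: Q_total=19.17, C_total=6.00, V=3.19; Q3=12.78, Q2=6.39; dissipated=9.796
Final charges: Q1=6.00, Q2=6.39, Q3=12.78, Q4=3.83

Answer: 6.39 μC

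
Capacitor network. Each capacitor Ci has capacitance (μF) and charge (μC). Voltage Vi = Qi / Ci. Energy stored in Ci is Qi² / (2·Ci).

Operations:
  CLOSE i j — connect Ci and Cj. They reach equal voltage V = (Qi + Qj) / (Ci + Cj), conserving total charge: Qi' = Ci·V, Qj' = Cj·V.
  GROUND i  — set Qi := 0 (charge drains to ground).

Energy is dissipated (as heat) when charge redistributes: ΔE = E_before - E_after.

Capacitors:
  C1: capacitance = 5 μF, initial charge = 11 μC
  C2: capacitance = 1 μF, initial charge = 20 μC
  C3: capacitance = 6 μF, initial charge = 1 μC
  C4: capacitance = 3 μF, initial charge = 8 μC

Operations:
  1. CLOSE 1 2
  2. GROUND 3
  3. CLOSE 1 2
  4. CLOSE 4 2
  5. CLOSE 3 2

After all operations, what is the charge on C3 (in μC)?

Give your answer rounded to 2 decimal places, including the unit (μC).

Initial: C1(5μF, Q=11μC, V=2.20V), C2(1μF, Q=20μC, V=20.00V), C3(6μF, Q=1μC, V=0.17V), C4(3μF, Q=8μC, V=2.67V)
Op 1: CLOSE 1-2: Q_total=31.00, C_total=6.00, V=5.17; Q1=25.83, Q2=5.17; dissipated=132.017
Op 2: GROUND 3: Q3=0; energy lost=0.083
Op 3: CLOSE 1-2: Q_total=31.00, C_total=6.00, V=5.17; Q1=25.83, Q2=5.17; dissipated=0.000
Op 4: CLOSE 4-2: Q_total=13.17, C_total=4.00, V=3.29; Q4=9.88, Q2=3.29; dissipated=2.344
Op 5: CLOSE 3-2: Q_total=3.29, C_total=7.00, V=0.47; Q3=2.82, Q2=0.47; dissipated=4.644
Final charges: Q1=25.83, Q2=0.47, Q3=2.82, Q4=9.88

Answer: 2.82 μC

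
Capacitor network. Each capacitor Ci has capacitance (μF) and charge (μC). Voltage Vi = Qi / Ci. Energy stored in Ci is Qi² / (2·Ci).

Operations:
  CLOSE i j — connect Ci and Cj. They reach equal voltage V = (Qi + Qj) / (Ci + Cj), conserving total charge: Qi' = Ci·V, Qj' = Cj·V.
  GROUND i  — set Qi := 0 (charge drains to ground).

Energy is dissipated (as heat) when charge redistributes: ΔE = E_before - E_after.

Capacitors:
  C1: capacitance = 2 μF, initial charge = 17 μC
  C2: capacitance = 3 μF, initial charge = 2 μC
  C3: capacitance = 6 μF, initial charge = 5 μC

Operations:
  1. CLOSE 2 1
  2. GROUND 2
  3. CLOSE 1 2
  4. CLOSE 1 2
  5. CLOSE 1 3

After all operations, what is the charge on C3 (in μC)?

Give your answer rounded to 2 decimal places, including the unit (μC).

Initial: C1(2μF, Q=17μC, V=8.50V), C2(3μF, Q=2μC, V=0.67V), C3(6μF, Q=5μC, V=0.83V)
Op 1: CLOSE 2-1: Q_total=19.00, C_total=5.00, V=3.80; Q2=11.40, Q1=7.60; dissipated=36.817
Op 2: GROUND 2: Q2=0; energy lost=21.660
Op 3: CLOSE 1-2: Q_total=7.60, C_total=5.00, V=1.52; Q1=3.04, Q2=4.56; dissipated=8.664
Op 4: CLOSE 1-2: Q_total=7.60, C_total=5.00, V=1.52; Q1=3.04, Q2=4.56; dissipated=0.000
Op 5: CLOSE 1-3: Q_total=8.04, C_total=8.00, V=1.00; Q1=2.01, Q3=6.03; dissipated=0.354
Final charges: Q1=2.01, Q2=4.56, Q3=6.03

Answer: 6.03 μC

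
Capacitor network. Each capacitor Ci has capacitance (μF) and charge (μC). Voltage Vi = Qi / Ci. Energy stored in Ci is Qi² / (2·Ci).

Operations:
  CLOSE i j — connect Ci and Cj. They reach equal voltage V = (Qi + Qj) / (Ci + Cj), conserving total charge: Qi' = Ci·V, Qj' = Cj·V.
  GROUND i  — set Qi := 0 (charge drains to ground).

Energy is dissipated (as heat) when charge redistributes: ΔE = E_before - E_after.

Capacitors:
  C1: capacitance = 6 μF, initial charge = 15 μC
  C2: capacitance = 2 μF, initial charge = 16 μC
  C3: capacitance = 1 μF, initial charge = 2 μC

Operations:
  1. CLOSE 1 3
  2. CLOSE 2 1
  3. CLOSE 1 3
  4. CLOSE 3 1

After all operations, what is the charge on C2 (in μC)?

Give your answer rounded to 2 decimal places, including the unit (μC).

Initial: C1(6μF, Q=15μC, V=2.50V), C2(2μF, Q=16μC, V=8.00V), C3(1μF, Q=2μC, V=2.00V)
Op 1: CLOSE 1-3: Q_total=17.00, C_total=7.00, V=2.43; Q1=14.57, Q3=2.43; dissipated=0.107
Op 2: CLOSE 2-1: Q_total=30.57, C_total=8.00, V=3.82; Q2=7.64, Q1=22.93; dissipated=23.281
Op 3: CLOSE 1-3: Q_total=25.36, C_total=7.00, V=3.62; Q1=21.73, Q3=3.62; dissipated=0.831
Op 4: CLOSE 3-1: Q_total=25.36, C_total=7.00, V=3.62; Q3=3.62, Q1=21.73; dissipated=0.000
Final charges: Q1=21.73, Q2=7.64, Q3=3.62

Answer: 7.64 μC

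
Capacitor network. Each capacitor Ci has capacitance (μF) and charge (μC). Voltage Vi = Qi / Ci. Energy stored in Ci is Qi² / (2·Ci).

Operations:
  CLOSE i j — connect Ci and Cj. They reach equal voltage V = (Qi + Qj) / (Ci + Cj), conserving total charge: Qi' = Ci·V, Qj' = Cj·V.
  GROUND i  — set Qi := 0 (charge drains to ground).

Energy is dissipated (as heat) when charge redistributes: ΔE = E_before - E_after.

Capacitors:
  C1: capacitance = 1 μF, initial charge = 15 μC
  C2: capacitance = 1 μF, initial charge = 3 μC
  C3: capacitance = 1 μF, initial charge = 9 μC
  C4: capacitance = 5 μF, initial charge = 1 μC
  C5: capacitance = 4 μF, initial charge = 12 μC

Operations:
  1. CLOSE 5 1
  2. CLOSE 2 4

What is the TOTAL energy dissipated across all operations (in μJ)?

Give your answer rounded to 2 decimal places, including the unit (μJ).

Initial: C1(1μF, Q=15μC, V=15.00V), C2(1μF, Q=3μC, V=3.00V), C3(1μF, Q=9μC, V=9.00V), C4(5μF, Q=1μC, V=0.20V), C5(4μF, Q=12μC, V=3.00V)
Op 1: CLOSE 5-1: Q_total=27.00, C_total=5.00, V=5.40; Q5=21.60, Q1=5.40; dissipated=57.600
Op 2: CLOSE 2-4: Q_total=4.00, C_total=6.00, V=0.67; Q2=0.67, Q4=3.33; dissipated=3.267
Total dissipated: 60.867 μJ

Answer: 60.87 μJ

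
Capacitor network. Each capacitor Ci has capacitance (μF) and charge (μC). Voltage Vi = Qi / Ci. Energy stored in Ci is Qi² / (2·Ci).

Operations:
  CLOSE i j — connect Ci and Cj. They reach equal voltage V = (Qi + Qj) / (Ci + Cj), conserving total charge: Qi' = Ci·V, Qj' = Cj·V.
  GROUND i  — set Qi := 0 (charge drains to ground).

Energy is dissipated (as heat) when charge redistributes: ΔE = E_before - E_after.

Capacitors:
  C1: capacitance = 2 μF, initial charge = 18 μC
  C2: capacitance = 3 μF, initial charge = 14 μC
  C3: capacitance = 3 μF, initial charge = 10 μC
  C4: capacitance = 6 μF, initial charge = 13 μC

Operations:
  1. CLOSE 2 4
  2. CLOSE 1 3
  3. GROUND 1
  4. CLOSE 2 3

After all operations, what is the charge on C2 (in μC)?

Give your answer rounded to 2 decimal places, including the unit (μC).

Answer: 12.90 μC

Derivation:
Initial: C1(2μF, Q=18μC, V=9.00V), C2(3μF, Q=14μC, V=4.67V), C3(3μF, Q=10μC, V=3.33V), C4(6μF, Q=13μC, V=2.17V)
Op 1: CLOSE 2-4: Q_total=27.00, C_total=9.00, V=3.00; Q2=9.00, Q4=18.00; dissipated=6.250
Op 2: CLOSE 1-3: Q_total=28.00, C_total=5.00, V=5.60; Q1=11.20, Q3=16.80; dissipated=19.267
Op 3: GROUND 1: Q1=0; energy lost=31.360
Op 4: CLOSE 2-3: Q_total=25.80, C_total=6.00, V=4.30; Q2=12.90, Q3=12.90; dissipated=5.070
Final charges: Q1=0.00, Q2=12.90, Q3=12.90, Q4=18.00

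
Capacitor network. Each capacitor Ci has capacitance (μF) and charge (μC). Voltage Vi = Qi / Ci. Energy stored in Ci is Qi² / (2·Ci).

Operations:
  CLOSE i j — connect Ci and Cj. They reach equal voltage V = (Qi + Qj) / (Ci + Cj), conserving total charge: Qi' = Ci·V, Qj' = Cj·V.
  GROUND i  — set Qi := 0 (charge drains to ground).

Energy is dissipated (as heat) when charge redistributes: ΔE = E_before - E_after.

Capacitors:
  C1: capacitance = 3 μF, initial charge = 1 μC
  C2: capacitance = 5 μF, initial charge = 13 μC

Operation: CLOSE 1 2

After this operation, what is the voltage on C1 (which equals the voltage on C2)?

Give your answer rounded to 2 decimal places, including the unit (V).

Initial: C1(3μF, Q=1μC, V=0.33V), C2(5μF, Q=13μC, V=2.60V)
Op 1: CLOSE 1-2: Q_total=14.00, C_total=8.00, V=1.75; Q1=5.25, Q2=8.75; dissipated=4.817

Answer: 1.75 V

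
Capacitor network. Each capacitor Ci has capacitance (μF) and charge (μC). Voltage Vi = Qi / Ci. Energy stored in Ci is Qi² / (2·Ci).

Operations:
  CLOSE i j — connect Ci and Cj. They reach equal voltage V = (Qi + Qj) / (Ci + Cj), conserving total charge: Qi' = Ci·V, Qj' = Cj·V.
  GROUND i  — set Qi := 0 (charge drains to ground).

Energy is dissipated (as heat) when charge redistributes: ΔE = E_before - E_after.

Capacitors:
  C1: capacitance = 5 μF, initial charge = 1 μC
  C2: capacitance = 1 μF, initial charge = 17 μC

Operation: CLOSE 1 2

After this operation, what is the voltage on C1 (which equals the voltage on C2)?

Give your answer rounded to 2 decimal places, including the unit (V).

Initial: C1(5μF, Q=1μC, V=0.20V), C2(1μF, Q=17μC, V=17.00V)
Op 1: CLOSE 1-2: Q_total=18.00, C_total=6.00, V=3.00; Q1=15.00, Q2=3.00; dissipated=117.600

Answer: 3.00 V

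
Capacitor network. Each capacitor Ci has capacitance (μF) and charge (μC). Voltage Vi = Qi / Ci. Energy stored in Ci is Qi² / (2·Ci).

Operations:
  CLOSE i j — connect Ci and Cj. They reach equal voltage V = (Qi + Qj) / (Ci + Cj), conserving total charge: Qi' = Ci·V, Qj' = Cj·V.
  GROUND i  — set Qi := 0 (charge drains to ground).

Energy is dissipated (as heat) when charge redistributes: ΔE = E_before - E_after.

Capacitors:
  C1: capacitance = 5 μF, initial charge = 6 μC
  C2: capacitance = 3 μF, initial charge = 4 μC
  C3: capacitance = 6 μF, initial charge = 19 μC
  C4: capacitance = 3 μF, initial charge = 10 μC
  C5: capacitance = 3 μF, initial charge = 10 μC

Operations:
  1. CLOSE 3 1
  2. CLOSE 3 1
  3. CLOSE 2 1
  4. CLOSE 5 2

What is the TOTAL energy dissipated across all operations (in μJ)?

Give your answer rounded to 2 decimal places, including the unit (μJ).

Initial: C1(5μF, Q=6μC, V=1.20V), C2(3μF, Q=4μC, V=1.33V), C3(6μF, Q=19μC, V=3.17V), C4(3μF, Q=10μC, V=3.33V), C5(3μF, Q=10μC, V=3.33V)
Op 1: CLOSE 3-1: Q_total=25.00, C_total=11.00, V=2.27; Q3=13.64, Q1=11.36; dissipated=5.274
Op 2: CLOSE 3-1: Q_total=25.00, C_total=11.00, V=2.27; Q3=13.64, Q1=11.36; dissipated=0.000
Op 3: CLOSE 2-1: Q_total=15.36, C_total=8.00, V=1.92; Q2=5.76, Q1=9.60; dissipated=0.827
Op 4: CLOSE 5-2: Q_total=15.76, C_total=6.00, V=2.63; Q5=7.88, Q2=7.88; dissipated=1.497
Total dissipated: 7.599 μJ

Answer: 7.60 μJ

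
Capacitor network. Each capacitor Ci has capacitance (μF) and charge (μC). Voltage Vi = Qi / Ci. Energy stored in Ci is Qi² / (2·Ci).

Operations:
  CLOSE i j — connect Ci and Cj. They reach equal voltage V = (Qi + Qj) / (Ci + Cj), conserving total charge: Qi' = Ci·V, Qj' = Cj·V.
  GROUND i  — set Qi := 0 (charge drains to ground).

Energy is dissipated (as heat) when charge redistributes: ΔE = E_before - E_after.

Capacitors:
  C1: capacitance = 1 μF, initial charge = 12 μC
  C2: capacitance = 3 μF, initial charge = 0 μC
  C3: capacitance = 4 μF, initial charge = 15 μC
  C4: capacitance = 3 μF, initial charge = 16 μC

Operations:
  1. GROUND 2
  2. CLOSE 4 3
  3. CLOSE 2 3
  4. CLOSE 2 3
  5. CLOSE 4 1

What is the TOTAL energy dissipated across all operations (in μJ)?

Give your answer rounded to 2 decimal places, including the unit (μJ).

Initial: C1(1μF, Q=12μC, V=12.00V), C2(3μF, Q=0μC, V=0.00V), C3(4μF, Q=15μC, V=3.75V), C4(3μF, Q=16μC, V=5.33V)
Op 1: GROUND 2: Q2=0; energy lost=0.000
Op 2: CLOSE 4-3: Q_total=31.00, C_total=7.00, V=4.43; Q4=13.29, Q3=17.71; dissipated=2.149
Op 3: CLOSE 2-3: Q_total=17.71, C_total=7.00, V=2.53; Q2=7.59, Q3=10.12; dissipated=16.810
Op 4: CLOSE 2-3: Q_total=17.71, C_total=7.00, V=2.53; Q2=7.59, Q3=10.12; dissipated=0.000
Op 5: CLOSE 4-1: Q_total=25.29, C_total=4.00, V=6.32; Q4=18.96, Q1=6.32; dissipated=21.497
Total dissipated: 40.457 μJ

Answer: 40.46 μJ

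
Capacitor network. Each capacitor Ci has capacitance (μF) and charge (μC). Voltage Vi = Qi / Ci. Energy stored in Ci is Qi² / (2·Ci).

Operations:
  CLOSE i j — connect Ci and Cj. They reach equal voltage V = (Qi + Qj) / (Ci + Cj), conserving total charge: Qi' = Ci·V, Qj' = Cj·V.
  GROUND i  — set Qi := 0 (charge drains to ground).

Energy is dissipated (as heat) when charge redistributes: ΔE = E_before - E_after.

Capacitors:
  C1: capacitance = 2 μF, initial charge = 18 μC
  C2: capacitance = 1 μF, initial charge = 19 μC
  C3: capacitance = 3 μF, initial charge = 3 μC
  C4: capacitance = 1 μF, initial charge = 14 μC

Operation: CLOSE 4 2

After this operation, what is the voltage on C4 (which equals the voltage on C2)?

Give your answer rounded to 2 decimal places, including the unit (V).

Initial: C1(2μF, Q=18μC, V=9.00V), C2(1μF, Q=19μC, V=19.00V), C3(3μF, Q=3μC, V=1.00V), C4(1μF, Q=14μC, V=14.00V)
Op 1: CLOSE 4-2: Q_total=33.00, C_total=2.00, V=16.50; Q4=16.50, Q2=16.50; dissipated=6.250

Answer: 16.50 V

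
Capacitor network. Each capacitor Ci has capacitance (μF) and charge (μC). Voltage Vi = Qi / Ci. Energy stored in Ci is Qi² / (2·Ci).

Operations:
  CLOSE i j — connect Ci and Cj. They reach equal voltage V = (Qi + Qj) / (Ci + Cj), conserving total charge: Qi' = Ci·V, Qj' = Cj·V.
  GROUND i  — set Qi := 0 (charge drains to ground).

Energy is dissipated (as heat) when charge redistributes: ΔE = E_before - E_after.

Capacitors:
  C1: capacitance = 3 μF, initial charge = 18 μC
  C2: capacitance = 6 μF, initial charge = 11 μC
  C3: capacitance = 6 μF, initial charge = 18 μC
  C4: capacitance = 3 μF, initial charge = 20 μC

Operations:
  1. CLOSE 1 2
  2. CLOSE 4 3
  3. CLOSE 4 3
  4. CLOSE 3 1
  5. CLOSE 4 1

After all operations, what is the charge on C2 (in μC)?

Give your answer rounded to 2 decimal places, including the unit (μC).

Initial: C1(3μF, Q=18μC, V=6.00V), C2(6μF, Q=11μC, V=1.83V), C3(6μF, Q=18μC, V=3.00V), C4(3μF, Q=20μC, V=6.67V)
Op 1: CLOSE 1-2: Q_total=29.00, C_total=9.00, V=3.22; Q1=9.67, Q2=19.33; dissipated=17.361
Op 2: CLOSE 4-3: Q_total=38.00, C_total=9.00, V=4.22; Q4=12.67, Q3=25.33; dissipated=13.444
Op 3: CLOSE 4-3: Q_total=38.00, C_total=9.00, V=4.22; Q4=12.67, Q3=25.33; dissipated=0.000
Op 4: CLOSE 3-1: Q_total=35.00, C_total=9.00, V=3.89; Q3=23.33, Q1=11.67; dissipated=1.000
Op 5: CLOSE 4-1: Q_total=24.33, C_total=6.00, V=4.06; Q4=12.17, Q1=12.17; dissipated=0.083
Final charges: Q1=12.17, Q2=19.33, Q3=23.33, Q4=12.17

Answer: 19.33 μC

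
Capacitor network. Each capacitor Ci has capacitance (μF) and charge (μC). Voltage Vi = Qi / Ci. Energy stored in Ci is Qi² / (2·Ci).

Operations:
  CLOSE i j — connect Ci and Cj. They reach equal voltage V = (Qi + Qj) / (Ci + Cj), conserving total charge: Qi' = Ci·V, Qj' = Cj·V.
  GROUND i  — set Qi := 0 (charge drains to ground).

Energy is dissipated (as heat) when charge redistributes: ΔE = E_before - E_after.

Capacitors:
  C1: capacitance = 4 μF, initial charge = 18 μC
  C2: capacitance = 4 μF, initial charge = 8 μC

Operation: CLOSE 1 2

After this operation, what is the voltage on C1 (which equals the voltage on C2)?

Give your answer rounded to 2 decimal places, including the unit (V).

Answer: 3.25 V

Derivation:
Initial: C1(4μF, Q=18μC, V=4.50V), C2(4μF, Q=8μC, V=2.00V)
Op 1: CLOSE 1-2: Q_total=26.00, C_total=8.00, V=3.25; Q1=13.00, Q2=13.00; dissipated=6.250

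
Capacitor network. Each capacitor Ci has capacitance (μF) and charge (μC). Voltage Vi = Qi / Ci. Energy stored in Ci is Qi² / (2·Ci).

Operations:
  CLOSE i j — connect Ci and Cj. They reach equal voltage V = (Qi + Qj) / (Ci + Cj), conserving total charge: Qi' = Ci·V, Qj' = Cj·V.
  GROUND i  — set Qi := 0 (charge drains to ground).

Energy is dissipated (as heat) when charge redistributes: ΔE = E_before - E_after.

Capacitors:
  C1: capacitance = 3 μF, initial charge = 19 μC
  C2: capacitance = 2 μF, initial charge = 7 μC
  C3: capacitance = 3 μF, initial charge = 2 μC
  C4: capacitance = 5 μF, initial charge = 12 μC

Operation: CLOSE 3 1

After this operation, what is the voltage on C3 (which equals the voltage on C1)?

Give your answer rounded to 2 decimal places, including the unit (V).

Answer: 3.50 V

Derivation:
Initial: C1(3μF, Q=19μC, V=6.33V), C2(2μF, Q=7μC, V=3.50V), C3(3μF, Q=2μC, V=0.67V), C4(5μF, Q=12μC, V=2.40V)
Op 1: CLOSE 3-1: Q_total=21.00, C_total=6.00, V=3.50; Q3=10.50, Q1=10.50; dissipated=24.083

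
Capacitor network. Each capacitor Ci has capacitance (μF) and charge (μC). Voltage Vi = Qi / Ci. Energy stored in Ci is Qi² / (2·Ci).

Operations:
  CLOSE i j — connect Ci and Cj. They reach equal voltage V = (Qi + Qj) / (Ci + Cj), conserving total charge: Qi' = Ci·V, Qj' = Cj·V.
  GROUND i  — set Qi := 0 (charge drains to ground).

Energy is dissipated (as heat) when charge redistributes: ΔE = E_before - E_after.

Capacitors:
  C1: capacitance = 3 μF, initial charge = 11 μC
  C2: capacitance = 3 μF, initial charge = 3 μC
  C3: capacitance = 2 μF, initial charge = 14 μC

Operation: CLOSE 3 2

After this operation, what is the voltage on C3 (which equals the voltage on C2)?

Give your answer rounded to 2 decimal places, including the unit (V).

Initial: C1(3μF, Q=11μC, V=3.67V), C2(3μF, Q=3μC, V=1.00V), C3(2μF, Q=14μC, V=7.00V)
Op 1: CLOSE 3-2: Q_total=17.00, C_total=5.00, V=3.40; Q3=6.80, Q2=10.20; dissipated=21.600

Answer: 3.40 V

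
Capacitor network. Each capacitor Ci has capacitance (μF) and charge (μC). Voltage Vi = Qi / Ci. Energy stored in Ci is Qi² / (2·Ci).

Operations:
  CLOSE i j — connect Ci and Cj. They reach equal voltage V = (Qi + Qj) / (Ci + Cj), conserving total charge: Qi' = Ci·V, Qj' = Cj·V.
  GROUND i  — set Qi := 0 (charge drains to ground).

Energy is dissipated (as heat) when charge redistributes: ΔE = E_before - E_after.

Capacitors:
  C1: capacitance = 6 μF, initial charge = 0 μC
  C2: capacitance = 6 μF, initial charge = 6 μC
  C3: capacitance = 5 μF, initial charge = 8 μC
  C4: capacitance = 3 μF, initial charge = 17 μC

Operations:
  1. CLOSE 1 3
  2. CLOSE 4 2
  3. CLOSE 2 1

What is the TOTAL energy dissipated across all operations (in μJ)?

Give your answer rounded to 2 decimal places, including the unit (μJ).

Answer: 30.28 μJ

Derivation:
Initial: C1(6μF, Q=0μC, V=0.00V), C2(6μF, Q=6μC, V=1.00V), C3(5μF, Q=8μC, V=1.60V), C4(3μF, Q=17μC, V=5.67V)
Op 1: CLOSE 1-3: Q_total=8.00, C_total=11.00, V=0.73; Q1=4.36, Q3=3.64; dissipated=3.491
Op 2: CLOSE 4-2: Q_total=23.00, C_total=9.00, V=2.56; Q4=7.67, Q2=15.33; dissipated=21.778
Op 3: CLOSE 2-1: Q_total=19.70, C_total=12.00, V=1.64; Q2=9.85, Q1=9.85; dissipated=5.014
Total dissipated: 30.283 μJ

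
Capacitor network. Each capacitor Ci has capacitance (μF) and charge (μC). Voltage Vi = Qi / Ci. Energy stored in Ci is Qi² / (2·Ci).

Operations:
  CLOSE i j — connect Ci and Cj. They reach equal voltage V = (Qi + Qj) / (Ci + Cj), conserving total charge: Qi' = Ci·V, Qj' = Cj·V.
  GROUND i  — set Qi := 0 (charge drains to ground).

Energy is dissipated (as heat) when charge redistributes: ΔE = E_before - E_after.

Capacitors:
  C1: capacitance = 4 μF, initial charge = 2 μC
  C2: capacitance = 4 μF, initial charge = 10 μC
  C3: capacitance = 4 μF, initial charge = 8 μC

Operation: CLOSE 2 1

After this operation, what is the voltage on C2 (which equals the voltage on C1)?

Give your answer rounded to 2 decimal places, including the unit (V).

Initial: C1(4μF, Q=2μC, V=0.50V), C2(4μF, Q=10μC, V=2.50V), C3(4μF, Q=8μC, V=2.00V)
Op 1: CLOSE 2-1: Q_total=12.00, C_total=8.00, V=1.50; Q2=6.00, Q1=6.00; dissipated=4.000

Answer: 1.50 V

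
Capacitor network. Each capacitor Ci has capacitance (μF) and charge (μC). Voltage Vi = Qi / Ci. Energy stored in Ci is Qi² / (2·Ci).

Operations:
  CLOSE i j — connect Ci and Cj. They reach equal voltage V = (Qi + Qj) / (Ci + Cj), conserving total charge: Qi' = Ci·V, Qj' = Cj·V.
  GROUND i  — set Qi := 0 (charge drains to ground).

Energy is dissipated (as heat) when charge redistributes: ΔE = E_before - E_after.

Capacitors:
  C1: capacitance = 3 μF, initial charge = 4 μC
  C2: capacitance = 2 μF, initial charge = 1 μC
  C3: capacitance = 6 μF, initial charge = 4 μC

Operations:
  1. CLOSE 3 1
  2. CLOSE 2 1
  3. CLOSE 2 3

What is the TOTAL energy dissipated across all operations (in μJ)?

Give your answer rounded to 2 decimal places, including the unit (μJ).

Answer: 0.55 μJ

Derivation:
Initial: C1(3μF, Q=4μC, V=1.33V), C2(2μF, Q=1μC, V=0.50V), C3(6μF, Q=4μC, V=0.67V)
Op 1: CLOSE 3-1: Q_total=8.00, C_total=9.00, V=0.89; Q3=5.33, Q1=2.67; dissipated=0.444
Op 2: CLOSE 2-1: Q_total=3.67, C_total=5.00, V=0.73; Q2=1.47, Q1=2.20; dissipated=0.091
Op 3: CLOSE 2-3: Q_total=6.80, C_total=8.00, V=0.85; Q2=1.70, Q3=5.10; dissipated=0.018
Total dissipated: 0.553 μJ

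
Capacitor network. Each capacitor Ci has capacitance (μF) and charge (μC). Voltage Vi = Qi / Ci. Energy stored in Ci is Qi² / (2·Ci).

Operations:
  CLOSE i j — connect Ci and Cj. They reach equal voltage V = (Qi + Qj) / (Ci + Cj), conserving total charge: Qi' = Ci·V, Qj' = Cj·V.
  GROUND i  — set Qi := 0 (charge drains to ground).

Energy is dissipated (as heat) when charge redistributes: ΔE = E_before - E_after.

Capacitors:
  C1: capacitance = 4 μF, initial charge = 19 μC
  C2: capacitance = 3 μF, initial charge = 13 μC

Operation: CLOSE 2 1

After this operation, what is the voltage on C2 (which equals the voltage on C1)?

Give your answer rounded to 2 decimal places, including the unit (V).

Initial: C1(4μF, Q=19μC, V=4.75V), C2(3μF, Q=13μC, V=4.33V)
Op 1: CLOSE 2-1: Q_total=32.00, C_total=7.00, V=4.57; Q2=13.71, Q1=18.29; dissipated=0.149

Answer: 4.57 V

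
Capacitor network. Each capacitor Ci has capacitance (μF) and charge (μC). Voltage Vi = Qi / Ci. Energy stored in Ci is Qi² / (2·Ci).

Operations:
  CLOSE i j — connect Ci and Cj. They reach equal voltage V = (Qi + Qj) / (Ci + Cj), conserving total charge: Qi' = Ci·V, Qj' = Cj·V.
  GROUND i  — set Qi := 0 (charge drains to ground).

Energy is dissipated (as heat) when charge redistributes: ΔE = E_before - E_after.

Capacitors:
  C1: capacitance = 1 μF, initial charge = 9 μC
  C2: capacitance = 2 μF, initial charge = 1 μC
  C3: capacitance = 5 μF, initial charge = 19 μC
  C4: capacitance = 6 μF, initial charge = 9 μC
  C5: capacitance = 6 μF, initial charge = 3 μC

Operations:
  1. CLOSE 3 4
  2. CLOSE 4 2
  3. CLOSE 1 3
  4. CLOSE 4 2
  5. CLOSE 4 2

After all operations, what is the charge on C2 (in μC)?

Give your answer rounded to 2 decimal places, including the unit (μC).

Answer: 4.07 μC

Derivation:
Initial: C1(1μF, Q=9μC, V=9.00V), C2(2μF, Q=1μC, V=0.50V), C3(5μF, Q=19μC, V=3.80V), C4(6μF, Q=9μC, V=1.50V), C5(6μF, Q=3μC, V=0.50V)
Op 1: CLOSE 3-4: Q_total=28.00, C_total=11.00, V=2.55; Q3=12.73, Q4=15.27; dissipated=7.214
Op 2: CLOSE 4-2: Q_total=16.27, C_total=8.00, V=2.03; Q4=12.20, Q2=4.07; dissipated=3.138
Op 3: CLOSE 1-3: Q_total=21.73, C_total=6.00, V=3.62; Q1=3.62, Q3=18.11; dissipated=17.359
Op 4: CLOSE 4-2: Q_total=16.27, C_total=8.00, V=2.03; Q4=12.20, Q2=4.07; dissipated=0.000
Op 5: CLOSE 4-2: Q_total=16.27, C_total=8.00, V=2.03; Q4=12.20, Q2=4.07; dissipated=0.000
Final charges: Q1=3.62, Q2=4.07, Q3=18.11, Q4=12.20, Q5=3.00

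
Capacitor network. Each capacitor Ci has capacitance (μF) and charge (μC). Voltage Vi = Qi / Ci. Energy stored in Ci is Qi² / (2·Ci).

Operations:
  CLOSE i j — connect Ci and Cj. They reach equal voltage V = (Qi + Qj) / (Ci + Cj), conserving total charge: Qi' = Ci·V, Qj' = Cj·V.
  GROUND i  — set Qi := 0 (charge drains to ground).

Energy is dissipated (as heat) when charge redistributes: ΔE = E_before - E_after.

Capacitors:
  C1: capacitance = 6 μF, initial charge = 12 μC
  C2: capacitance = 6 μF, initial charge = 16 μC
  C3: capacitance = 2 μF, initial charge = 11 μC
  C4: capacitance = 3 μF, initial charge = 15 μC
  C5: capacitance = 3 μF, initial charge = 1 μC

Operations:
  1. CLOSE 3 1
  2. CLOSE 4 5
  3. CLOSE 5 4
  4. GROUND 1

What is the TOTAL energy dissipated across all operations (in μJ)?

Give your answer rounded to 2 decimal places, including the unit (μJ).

Initial: C1(6μF, Q=12μC, V=2.00V), C2(6μF, Q=16μC, V=2.67V), C3(2μF, Q=11μC, V=5.50V), C4(3μF, Q=15μC, V=5.00V), C5(3μF, Q=1μC, V=0.33V)
Op 1: CLOSE 3-1: Q_total=23.00, C_total=8.00, V=2.88; Q3=5.75, Q1=17.25; dissipated=9.188
Op 2: CLOSE 4-5: Q_total=16.00, C_total=6.00, V=2.67; Q4=8.00, Q5=8.00; dissipated=16.333
Op 3: CLOSE 5-4: Q_total=16.00, C_total=6.00, V=2.67; Q5=8.00, Q4=8.00; dissipated=0.000
Op 4: GROUND 1: Q1=0; energy lost=24.797
Total dissipated: 50.318 μJ

Answer: 50.32 μJ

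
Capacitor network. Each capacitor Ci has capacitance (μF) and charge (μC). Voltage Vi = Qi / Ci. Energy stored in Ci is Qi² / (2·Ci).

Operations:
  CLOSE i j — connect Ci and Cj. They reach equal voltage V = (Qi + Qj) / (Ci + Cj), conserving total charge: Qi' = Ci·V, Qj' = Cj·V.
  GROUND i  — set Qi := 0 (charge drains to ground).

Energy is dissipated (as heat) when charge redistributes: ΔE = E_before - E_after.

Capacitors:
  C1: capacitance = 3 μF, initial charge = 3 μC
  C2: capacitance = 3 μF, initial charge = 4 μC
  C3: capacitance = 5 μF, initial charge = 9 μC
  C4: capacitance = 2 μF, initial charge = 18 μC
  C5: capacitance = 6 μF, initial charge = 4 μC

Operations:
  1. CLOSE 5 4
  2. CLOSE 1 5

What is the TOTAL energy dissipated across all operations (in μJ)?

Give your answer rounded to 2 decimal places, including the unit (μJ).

Initial: C1(3μF, Q=3μC, V=1.00V), C2(3μF, Q=4μC, V=1.33V), C3(5μF, Q=9μC, V=1.80V), C4(2μF, Q=18μC, V=9.00V), C5(6μF, Q=4μC, V=0.67V)
Op 1: CLOSE 5-4: Q_total=22.00, C_total=8.00, V=2.75; Q5=16.50, Q4=5.50; dissipated=52.083
Op 2: CLOSE 1-5: Q_total=19.50, C_total=9.00, V=2.17; Q1=6.50, Q5=13.00; dissipated=3.062
Total dissipated: 55.146 μJ

Answer: 55.15 μJ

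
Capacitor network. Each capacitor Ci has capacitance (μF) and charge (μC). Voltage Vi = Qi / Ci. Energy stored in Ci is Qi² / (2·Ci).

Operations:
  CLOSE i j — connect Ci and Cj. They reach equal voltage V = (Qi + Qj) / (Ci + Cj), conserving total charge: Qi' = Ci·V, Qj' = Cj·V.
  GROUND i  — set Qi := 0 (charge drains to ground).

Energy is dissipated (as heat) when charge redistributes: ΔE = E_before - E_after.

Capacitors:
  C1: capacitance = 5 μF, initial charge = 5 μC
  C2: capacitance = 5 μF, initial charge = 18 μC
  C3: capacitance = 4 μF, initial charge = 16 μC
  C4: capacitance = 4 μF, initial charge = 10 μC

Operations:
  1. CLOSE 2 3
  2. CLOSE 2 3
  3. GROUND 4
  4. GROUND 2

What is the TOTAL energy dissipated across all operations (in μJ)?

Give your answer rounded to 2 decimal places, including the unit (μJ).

Answer: 48.36 μJ

Derivation:
Initial: C1(5μF, Q=5μC, V=1.00V), C2(5μF, Q=18μC, V=3.60V), C3(4μF, Q=16μC, V=4.00V), C4(4μF, Q=10μC, V=2.50V)
Op 1: CLOSE 2-3: Q_total=34.00, C_total=9.00, V=3.78; Q2=18.89, Q3=15.11; dissipated=0.178
Op 2: CLOSE 2-3: Q_total=34.00, C_total=9.00, V=3.78; Q2=18.89, Q3=15.11; dissipated=0.000
Op 3: GROUND 4: Q4=0; energy lost=12.500
Op 4: GROUND 2: Q2=0; energy lost=35.679
Total dissipated: 48.357 μJ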